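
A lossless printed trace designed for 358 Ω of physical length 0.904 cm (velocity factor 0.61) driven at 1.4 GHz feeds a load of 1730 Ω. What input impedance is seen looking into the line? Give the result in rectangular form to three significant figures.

λ = v/f = 0.61·c / 1.4 GHz = 0.131 m
βl = 2π·l/λ = 2π × 0.0692 = 24.9°
tan(βl) = tan(24.9°) = 0.464
Z_in = Z_0·(Z_L + jZ_0·tanβl)/(Z_0 + jZ_L·tanβl)
     = 358·(1730 + j166)/(358 + j803)

Z_in ≈ 349 − j616 Ω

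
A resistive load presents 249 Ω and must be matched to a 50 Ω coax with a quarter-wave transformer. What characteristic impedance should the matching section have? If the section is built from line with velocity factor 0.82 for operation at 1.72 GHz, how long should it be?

Z_qwt = √(Z_0·R_L) = √(50 × 249) = √12450
λ = 0.82·c/f = 0.143 m, so l = λ/4 = 0.0358 m

Z_qwt ≈ 112 Ω; length ≈ 3.58 cm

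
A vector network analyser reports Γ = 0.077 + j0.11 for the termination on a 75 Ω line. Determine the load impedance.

Z_L ≈ 85.2 + j19.1 Ω

Z_L = Z_0·(1 + Γ)/(1 − Γ) = 75·(1.08 + j0.11)/(0.923 − j0.11)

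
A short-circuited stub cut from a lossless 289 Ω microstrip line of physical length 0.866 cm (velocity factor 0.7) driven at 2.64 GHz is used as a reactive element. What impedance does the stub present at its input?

λ = v/f = 0.7·c / 2.64 GHz = 0.0795 m
βl = 2π·l/λ = 2π × 0.109 = 39.2°
tan(βl) = 0.815
For a short-circuited stub, Z_in = jZ_0·tan(βl)

Z_in ≈ +j236 Ω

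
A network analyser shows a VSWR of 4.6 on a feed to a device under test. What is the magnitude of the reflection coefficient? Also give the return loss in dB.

|Γ| ≈ 0.643; return loss ≈ 3.84 dB

|Γ| = (S − 1)/(S + 1) = (4.6 − 1)/(4.6 + 1) = 3.6/5.6
RL = −20·log₁₀|Γ| = −20·log₁₀(0.643)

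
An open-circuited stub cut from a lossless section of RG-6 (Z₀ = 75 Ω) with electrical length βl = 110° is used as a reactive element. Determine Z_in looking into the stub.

Z_in ≈ +j27.3 Ω

tan(βl) = -2.75
For an open-circuited stub, Z_in = −jZ_0·cot(βl) = −jZ_0/tan(βl)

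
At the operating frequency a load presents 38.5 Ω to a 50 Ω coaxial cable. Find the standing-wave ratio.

Γ = (38.5 − 50)/(38.5 + 50) = -0.13
VSWR = (1 + 0.13)/(1 − 0.13)

VSWR ≈ 1.3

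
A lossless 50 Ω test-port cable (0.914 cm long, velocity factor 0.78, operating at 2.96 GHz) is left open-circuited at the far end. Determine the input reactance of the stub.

λ = v/f = 0.78·c / 2.96 GHz = 0.0791 m
βl = 2π·l/λ = 2π × 0.116 = 41.6°
tan(βl) = 0.889
For an open-circuited stub, Z_in = −jZ_0·cot(βl) = −jZ_0/tan(βl)

X_in ≈ -56.3 Ω (capacitive)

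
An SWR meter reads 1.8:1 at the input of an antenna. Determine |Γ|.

|Γ| = (S − 1)/(S + 1) = (1.8 − 1)/(1.8 + 1) = 0.8/2.8

|Γ| ≈ 0.286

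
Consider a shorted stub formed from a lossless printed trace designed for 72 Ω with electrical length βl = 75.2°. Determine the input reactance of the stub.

tan(βl) = 3.78
For a shorted stub, Z_in = jZ_0·tan(βl)

X_in ≈ 273 Ω (inductive)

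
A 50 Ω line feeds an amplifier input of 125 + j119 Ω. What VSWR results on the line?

VSWR ≈ 4.96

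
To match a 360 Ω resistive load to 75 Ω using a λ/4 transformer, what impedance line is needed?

Z_qwt = √(Z_0·R_L) = √(75 × 360) = √27000

Z_qwt ≈ 164 Ω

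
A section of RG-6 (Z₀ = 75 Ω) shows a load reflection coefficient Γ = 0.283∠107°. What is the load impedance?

Z_L = Z_0·(1 + Γ)/(1 − Γ) = 75·(0.917 + j0.271)/(1.08 − j0.271)

Z_L ≈ 55.4 + j32.6 Ω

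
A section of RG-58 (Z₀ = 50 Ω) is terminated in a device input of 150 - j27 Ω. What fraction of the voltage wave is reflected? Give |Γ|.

Γ = (Z_L − Z_0)/(Z_L + Z_0) = (100 − j27)/(200 − j27)
|Γ| = 104/202

|Γ| ≈ 0.513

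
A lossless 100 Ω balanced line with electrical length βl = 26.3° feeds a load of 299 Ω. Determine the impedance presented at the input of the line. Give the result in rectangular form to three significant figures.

tan(βl) = tan(26.3°) = 0.494
Z_in = Z_0·(Z_L + jZ_0·tanβl)/(Z_0 + jZ_L·tanβl)
     = 100·(299 + j49.4)/(100 + j148)

Z_in ≈ 117 − j123 Ω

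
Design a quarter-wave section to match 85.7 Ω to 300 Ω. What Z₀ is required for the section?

Z_qwt = √(Z_0·R_L) = √(300 × 85.7) = √25710

Z_qwt ≈ 160 Ω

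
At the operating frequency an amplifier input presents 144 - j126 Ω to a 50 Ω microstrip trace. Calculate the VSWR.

VSWR ≈ 5.24

Γ = (Z_L − Z_0)/(Z_L + Z_0) = (94 − j126)/(194 − j126)
|Γ| = 157/231 = 0.68
VSWR = (1 + |Γ|)/(1 − |Γ|) = 1.68/0.32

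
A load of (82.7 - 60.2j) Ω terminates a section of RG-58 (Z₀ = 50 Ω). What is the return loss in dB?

Γ = (32.7 − j60.2)/(132.7 − j60.2), |Γ| = 0.47
RL = −20·log₁₀|Γ| = −20·log₁₀(0.47)

RL ≈ 6.56 dB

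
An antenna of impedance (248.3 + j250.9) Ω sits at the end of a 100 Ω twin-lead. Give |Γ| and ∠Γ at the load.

Γ ≈ 0.679 ∠ 23.6°

Γ = (Z_L − Z_0)/(Z_L + Z_0) = (148.3 + j250.9)/(348.3 + j250.9)
|Γ| = 291/429 = 0.679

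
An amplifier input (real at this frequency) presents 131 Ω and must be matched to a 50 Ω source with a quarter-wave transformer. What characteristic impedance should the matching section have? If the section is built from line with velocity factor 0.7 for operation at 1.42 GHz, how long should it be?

Z_qwt = √(Z_0·R_L) = √(50 × 131) = √6550
λ = 0.7·c/f = 0.148 m, so l = λ/4 = 0.037 m

Z_qwt ≈ 80.9 Ω; length ≈ 3.7 cm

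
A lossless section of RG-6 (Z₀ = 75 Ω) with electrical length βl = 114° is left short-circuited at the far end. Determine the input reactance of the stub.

X_in ≈ -168 Ω (capacitive)

tan(βl) = -2.25
For a short-circuited stub, Z_in = jZ_0·tan(βl)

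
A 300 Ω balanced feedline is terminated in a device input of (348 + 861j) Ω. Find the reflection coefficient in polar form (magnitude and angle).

Γ ≈ 0.8 ∠ 33.8°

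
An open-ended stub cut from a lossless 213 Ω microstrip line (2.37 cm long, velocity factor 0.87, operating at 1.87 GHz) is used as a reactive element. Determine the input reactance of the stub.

X_in ≈ -117 Ω (capacitive)

λ = v/f = 0.87·c / 1.87 GHz = 0.14 m
βl = 2π·l/λ = 2π × 0.17 = 61.1°
tan(βl) = 1.81
For an open-ended stub, Z_in = −jZ_0·cot(βl) = −jZ_0/tan(βl)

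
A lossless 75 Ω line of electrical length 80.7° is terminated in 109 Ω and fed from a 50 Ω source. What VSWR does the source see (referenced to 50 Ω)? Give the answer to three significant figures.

VSWR ≈ 1.14

tan(βl) = 6.11
Z_in = Z_0·(Z_L + jZ_0·tanβl)/(Z_0 + jZ_L·tanβl) = 52.3 − j6.39 Ω
Γ_s = (Z_in − Z_s)/(Z_in + Z_s) = (2.33 − j6.39)/(102 − j6.39), |Γ_s| = 0.0663
VSWR = (1 + |Γ_s|)/(1 − |Γ_s|)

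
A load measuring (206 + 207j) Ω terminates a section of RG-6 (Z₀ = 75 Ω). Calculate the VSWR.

Γ = (Z_L − Z_0)/(Z_L + Z_0) = (131 + j207)/(281 + j207)
|Γ| = 245/349 = 0.702
VSWR = (1 + |Γ|)/(1 − |Γ|) = 1.7/0.298

VSWR ≈ 5.71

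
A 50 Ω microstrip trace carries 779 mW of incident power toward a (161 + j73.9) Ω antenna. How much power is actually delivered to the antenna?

P_delivered ≈ 502 mW

|Γ| = |(111 + j73.9)/(211 + j73.9)| = 0.596
|Γ|² = 0.356
P_refl = |Γ|²·P_inc = 277 mW, P_del = (1 − |Γ|²)·P_inc = 502 mW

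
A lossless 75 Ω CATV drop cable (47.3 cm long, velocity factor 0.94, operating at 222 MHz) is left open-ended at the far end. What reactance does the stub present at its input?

X_in ≈ 72.6 Ω (inductive)

λ = v/f = 0.94·c / 222 MHz = 1.27 m
βl = 2π·l/λ = 2π × 0.372 = 134°
tan(βl) = -1.03
For an open-ended stub, Z_in = −jZ_0·cot(βl) = −jZ_0/tan(βl)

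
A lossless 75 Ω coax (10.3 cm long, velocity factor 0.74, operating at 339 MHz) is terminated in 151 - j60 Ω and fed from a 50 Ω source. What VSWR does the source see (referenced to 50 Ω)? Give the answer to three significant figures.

λ = v/f = 0.74·c / 339 MHz = 0.655 m
βl = 2π·l/λ = 2π × 0.157 = 56.6°
tan(βl) = 1.52
Z_in = Z_0·(Z_L + jZ_0·tanβl)/(Z_0 + jZ_L·tanβl) = 35 − j24 Ω
Γ_s = (Z_in − Z_s)/(Z_in + Z_s) = (-15 − j24)/(85 − j24), |Γ_s| = 0.32
VSWR = (1 + |Γ_s|)/(1 − |Γ_s|)

VSWR ≈ 1.94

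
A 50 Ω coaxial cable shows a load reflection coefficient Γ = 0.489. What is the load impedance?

Z_L ≈ 146 Ω

Z_L = Z_0·(1 + Γ)/(1 − Γ) = 50·(1.49)/(0.511)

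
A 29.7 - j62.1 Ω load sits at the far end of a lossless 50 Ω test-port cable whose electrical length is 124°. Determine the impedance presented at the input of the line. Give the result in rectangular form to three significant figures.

Z_in ≈ 64 + j94.9 Ω

tan(βl) = tan(124°) = -1.48
Z_in = Z_0·(Z_L + jZ_0·tanβl)/(Z_0 + jZ_L·tanβl)
     = 50·(29.7 − j136)/(-42.1 − j44)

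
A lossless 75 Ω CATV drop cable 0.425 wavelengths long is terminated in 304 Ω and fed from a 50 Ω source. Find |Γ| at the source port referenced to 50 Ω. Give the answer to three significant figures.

|Γ| ≈ 0.688

βl = 2π × 0.425 = 153°
tan(βl) = -0.51
Z_in = Z_0·(Z_L + jZ_0·tanβl)/(Z_0 + jZ_L·tanβl) = 72.7 + j112 Ω
Γ_s = (Z_in − Z_s)/(Z_in + Z_s) = (22.7 + j112)/(123 + j112), |Γ_s| = 0.688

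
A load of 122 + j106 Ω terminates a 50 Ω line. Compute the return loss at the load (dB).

Γ = (72 + j106)/(172 + j106), |Γ| = 0.634
RL = −20·log₁₀|Γ| = −20·log₁₀(0.634)

RL ≈ 3.95 dB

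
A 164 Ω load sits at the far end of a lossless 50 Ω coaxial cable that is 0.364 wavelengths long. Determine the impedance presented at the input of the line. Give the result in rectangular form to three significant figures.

βl = 2π × 0.364 = 131°
tan(βl) = tan(131°) = -1.15
Z_in = Z_0·(Z_L + jZ_0·tanβl)/(Z_0 + jZ_L·tanβl)
     = 50·(164 − j57.4)/(50 − j188)

Z_in ≈ 25 + j36.9 Ω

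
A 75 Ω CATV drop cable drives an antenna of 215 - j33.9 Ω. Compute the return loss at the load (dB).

Γ = (140 − j33.9)/(290 − j33.9), |Γ| = 0.493
RL = −20·log₁₀|Γ| = −20·log₁₀(0.493)

RL ≈ 6.14 dB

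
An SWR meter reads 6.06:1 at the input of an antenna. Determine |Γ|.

|Γ| = (S − 1)/(S + 1) = (6.06 − 1)/(6.06 + 1) = 5.06/7.06

|Γ| ≈ 0.717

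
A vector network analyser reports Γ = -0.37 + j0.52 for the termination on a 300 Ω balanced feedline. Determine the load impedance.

Z_L ≈ 82.8 + j145 Ω

Z_L = Z_0·(1 + Γ)/(1 − Γ) = 300·(0.63 + j0.52)/(1.37 − j0.52)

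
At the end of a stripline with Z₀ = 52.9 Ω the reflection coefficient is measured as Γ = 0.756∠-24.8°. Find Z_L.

Z_L ≈ 114 − j169 Ω

Z_L = Z_0·(1 + Γ)/(1 − Γ) = 52.9·(1.69 − j0.317)/(0.314 + j0.317)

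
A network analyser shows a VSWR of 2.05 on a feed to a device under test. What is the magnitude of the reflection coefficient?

|Γ| ≈ 0.344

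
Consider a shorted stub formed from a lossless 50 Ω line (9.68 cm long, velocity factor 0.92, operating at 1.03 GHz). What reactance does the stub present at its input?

X_in ≈ -59.5 Ω (capacitive)

λ = v/f = 0.92·c / 1.03 GHz = 0.268 m
βl = 2π·l/λ = 2π × 0.361 = 130°
tan(βl) = -1.19
For a shorted stub, Z_in = jZ_0·tan(βl)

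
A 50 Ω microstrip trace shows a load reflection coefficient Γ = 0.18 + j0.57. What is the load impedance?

Z_L = Z_0·(1 + Γ)/(1 − Γ) = 50·(1.18 + j0.57)/(0.82 − j0.57)

Z_L ≈ 32.2 + j57.2 Ω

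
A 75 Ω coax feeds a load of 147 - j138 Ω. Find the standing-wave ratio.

Γ = (Z_L − Z_0)/(Z_L + Z_0) = (72 − j138)/(222 − j138)
|Γ| = 156/261 = 0.595
VSWR = (1 + |Γ|)/(1 − |Γ|) = 1.6/0.405

VSWR ≈ 3.94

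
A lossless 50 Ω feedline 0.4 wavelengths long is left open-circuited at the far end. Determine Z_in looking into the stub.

Z_in ≈ +j68.8 Ω

βl = 2π × 0.4 = 144°
tan(βl) = -0.727
For an open-circuited stub, Z_in = −jZ_0·cot(βl) = −jZ_0/tan(βl)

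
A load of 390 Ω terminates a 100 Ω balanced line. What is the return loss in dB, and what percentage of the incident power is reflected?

RL ≈ 4.56 dB; 35% of incident power reflected

Γ = (390 − 100)/(390 + 100) = 0.592
RL = −20·log₁₀(0.592) = 4.56 dB
P_refl/P_inc = |Γ|² = 0.35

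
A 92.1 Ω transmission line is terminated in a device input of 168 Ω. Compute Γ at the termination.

Γ = 0.292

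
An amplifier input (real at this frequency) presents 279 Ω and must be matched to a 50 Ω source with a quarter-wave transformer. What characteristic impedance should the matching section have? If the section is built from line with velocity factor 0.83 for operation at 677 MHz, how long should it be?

Z_qwt ≈ 118 Ω; length ≈ 9.19 cm

Z_qwt = √(Z_0·R_L) = √(50 × 279) = √13950
λ = 0.83·c/f = 0.368 m, so l = λ/4 = 0.0919 m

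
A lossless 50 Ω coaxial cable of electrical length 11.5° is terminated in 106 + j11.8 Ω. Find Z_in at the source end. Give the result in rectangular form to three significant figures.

Z_in ≈ 101 − j22.7 Ω

tan(βl) = tan(11.5°) = 0.203
Z_in = Z_0·(Z_L + jZ_0·tanβl)/(Z_0 + jZ_L·tanβl)
     = 50·(106 + j22)/(47.6 + j21.6)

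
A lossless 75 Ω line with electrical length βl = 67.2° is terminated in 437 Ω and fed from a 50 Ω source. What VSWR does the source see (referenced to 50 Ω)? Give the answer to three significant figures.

VSWR ≈ 4.63

tan(βl) = 2.38
Z_in = Z_0·(Z_L + jZ_0·tanβl)/(Z_0 + jZ_L·tanβl) = 15.1 − j30.4 Ω
Γ_s = (Z_in − Z_s)/(Z_in + Z_s) = (-34.9 − j30.4)/(65.1 − j30.4), |Γ_s| = 0.645
VSWR = (1 + |Γ_s|)/(1 − |Γ_s|)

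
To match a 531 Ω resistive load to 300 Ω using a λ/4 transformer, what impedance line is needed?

Z_qwt ≈ 399 Ω

Z_qwt = √(Z_0·R_L) = √(300 × 531) = √159300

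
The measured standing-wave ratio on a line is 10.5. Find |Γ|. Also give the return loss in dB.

|Γ| ≈ 0.826; return loss ≈ 1.66 dB

|Γ| = (S − 1)/(S + 1) = (10.5 − 1)/(10.5 + 1) = 9.5/11.5
RL = −20·log₁₀|Γ| = −20·log₁₀(0.826)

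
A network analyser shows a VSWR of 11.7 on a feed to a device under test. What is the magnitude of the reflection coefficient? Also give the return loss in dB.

|Γ| ≈ 0.843; return loss ≈ 1.49 dB

|Γ| = (S − 1)/(S + 1) = (11.7 − 1)/(11.7 + 1) = 10.7/12.7
RL = −20·log₁₀|Γ| = −20·log₁₀(0.843)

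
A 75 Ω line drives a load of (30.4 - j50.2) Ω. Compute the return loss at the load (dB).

RL ≈ 4.8 dB

Γ = (-44.6 − j50.2)/(105.4 − j50.2), |Γ| = 0.575
RL = −20·log₁₀|Γ| = −20·log₁₀(0.575)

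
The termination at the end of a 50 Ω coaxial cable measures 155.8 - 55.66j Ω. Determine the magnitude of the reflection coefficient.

Γ = (Z_L − Z_0)/(Z_L + Z_0) = (105.8 − j55.66)/(205.8 − j55.66)
|Γ| = 120/213

|Γ| ≈ 0.561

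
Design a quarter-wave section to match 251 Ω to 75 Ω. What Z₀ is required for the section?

Z_qwt = √(Z_0·R_L) = √(75 × 251) = √18820

Z_qwt ≈ 137 Ω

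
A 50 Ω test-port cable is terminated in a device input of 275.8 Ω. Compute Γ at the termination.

Γ = (Z_L − Z_0)/(Z_L + Z_0) = (275.8 − 50)/(275.8 + 50) = 225.8/325.8

Γ = 0.693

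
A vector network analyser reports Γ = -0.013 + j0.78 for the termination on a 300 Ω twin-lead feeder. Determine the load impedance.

Z_L ≈ 71.8 + j286 Ω

Z_L = Z_0·(1 + Γ)/(1 − Γ) = 300·(0.987 + j0.78)/(1.01 − j0.78)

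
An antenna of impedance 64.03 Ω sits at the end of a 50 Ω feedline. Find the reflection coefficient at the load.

Γ = 0.123

Γ = (Z_L − Z_0)/(Z_L + Z_0) = (64.03 − 50)/(64.03 + 50) = 14.03/114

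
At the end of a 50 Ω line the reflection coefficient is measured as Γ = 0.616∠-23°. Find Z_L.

Z_L = Z_0·(1 + Γ)/(1 − Γ) = 50·(1.57 − j0.241)/(0.433 + j0.241)

Z_L ≈ 126 − j98.1 Ω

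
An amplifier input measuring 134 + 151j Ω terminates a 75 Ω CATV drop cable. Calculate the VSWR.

Γ = (Z_L − Z_0)/(Z_L + Z_0) = (59 + j151)/(209 + j151)
|Γ| = 162/258 = 0.629
VSWR = (1 + |Γ|)/(1 − |Γ|) = 1.63/0.371

VSWR ≈ 4.39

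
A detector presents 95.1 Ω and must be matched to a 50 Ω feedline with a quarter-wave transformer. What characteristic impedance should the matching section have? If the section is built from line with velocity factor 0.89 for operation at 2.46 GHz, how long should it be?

Z_qwt = √(Z_0·R_L) = √(50 × 95.1) = √4755
λ = 0.89·c/f = 0.109 m, so l = λ/4 = 0.0271 m

Z_qwt ≈ 69 Ω; length ≈ 2.71 cm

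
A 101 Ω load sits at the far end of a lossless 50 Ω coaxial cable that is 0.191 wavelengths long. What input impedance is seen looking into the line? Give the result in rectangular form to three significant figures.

βl = 2π × 0.191 = 68.8°
tan(βl) = tan(68.8°) = 2.57
Z_in = Z_0·(Z_L + jZ_0·tanβl)/(Z_0 + jZ_L·tanβl)
     = 50·(101 + j129)/(50 + j260)

Z_in ≈ 27.5 − j14.1 Ω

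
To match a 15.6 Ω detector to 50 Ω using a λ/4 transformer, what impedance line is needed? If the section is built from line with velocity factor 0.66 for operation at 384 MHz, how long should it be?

Z_qwt = √(Z_0·R_L) = √(50 × 15.6) = √780
λ = 0.66·c/f = 0.516 m, so l = λ/4 = 0.129 m

Z_qwt ≈ 27.9 Ω; length ≈ 12.9 cm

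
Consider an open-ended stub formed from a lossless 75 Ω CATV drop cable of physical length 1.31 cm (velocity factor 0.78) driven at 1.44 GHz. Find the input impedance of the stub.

λ = v/f = 0.78·c / 1.44 GHz = 0.163 m
βl = 2π·l/λ = 2π × 0.0806 = 29°
tan(βl) = 0.555
For an open-ended stub, Z_in = −jZ_0·cot(βl) = −jZ_0/tan(βl)

Z_in ≈ −j135 Ω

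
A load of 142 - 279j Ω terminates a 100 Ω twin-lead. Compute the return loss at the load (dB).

Γ = (42 − j279)/(242 − j279), |Γ| = 0.764
RL = −20·log₁₀|Γ| = −20·log₁₀(0.764)

RL ≈ 2.34 dB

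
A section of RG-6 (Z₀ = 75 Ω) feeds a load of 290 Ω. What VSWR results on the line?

VSWR ≈ 3.87

Γ = (290 − 75)/(290 + 75) = 0.589
VSWR = (1 + 0.589)/(1 − 0.589)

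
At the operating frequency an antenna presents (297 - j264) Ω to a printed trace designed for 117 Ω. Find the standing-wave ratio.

VSWR ≈ 4.73

Γ = (Z_L − Z_0)/(Z_L + Z_0) = (180 − j264)/(414 − j264)
|Γ| = 320/491 = 0.651
VSWR = (1 + |Γ|)/(1 − |Γ|) = 1.65/0.349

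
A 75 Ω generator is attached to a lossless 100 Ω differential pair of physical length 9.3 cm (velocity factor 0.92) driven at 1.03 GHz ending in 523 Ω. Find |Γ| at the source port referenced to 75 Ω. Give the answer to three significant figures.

|Γ| ≈ 0.663

λ = v/f = 0.92·c / 1.03 GHz = 0.268 m
βl = 2π·l/λ = 2π × 0.347 = 125°
tan(βl) = -1.43
Z_in = Z_0·(Z_L + jZ_0·tanβl)/(Z_0 + jZ_L·tanβl) = 28 + j66.1 Ω
Γ_s = (Z_in − Z_s)/(Z_in + Z_s) = (-47 + j66.1)/(103 + j66.1), |Γ_s| = 0.663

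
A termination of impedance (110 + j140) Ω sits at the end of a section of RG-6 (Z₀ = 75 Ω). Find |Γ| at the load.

|Γ| ≈ 0.622

Γ = (Z_L − Z_0)/(Z_L + Z_0) = (35 + j140)/(185 + j140)
|Γ| = 144/232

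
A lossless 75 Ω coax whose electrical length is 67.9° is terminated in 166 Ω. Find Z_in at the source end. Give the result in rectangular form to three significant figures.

tan(βl) = tan(67.9°) = 2.46
Z_in = Z_0·(Z_L + jZ_0·tanβl)/(Z_0 + jZ_L·tanβl)
     = 75·(166 + j185)/(75 + j409)

Z_in ≈ 38.2 − j23.4 Ω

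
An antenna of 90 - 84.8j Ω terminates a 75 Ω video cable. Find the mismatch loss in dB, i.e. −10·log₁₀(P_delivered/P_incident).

Γ = (15 − j84.8)/(165 − j84.8), |Γ| = 0.464
|Γ|² = 0.215, so P_del/P_inc = 1 − |Γ|² = 0.785
ML = −10·log₁₀(1 − |Γ|²)

mismatch loss ≈ 1.05 dB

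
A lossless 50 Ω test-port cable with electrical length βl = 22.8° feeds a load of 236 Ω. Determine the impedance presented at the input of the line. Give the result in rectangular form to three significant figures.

tan(βl) = tan(22.8°) = 0.42
Z_in = Z_0·(Z_L + jZ_0·tanβl)/(Z_0 + jZ_L·tanβl)
     = 50·(236 + j21)/(50 + j99.2)

Z_in ≈ 56.3 − j90.6 Ω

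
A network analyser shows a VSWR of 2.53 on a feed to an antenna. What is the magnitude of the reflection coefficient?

|Γ| = (S − 1)/(S + 1) = (2.53 − 1)/(2.53 + 1) = 1.53/3.53

|Γ| ≈ 0.433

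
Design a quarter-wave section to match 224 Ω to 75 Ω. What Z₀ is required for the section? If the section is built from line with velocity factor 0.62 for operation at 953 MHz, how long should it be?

Z_qwt ≈ 130 Ω; length ≈ 4.88 cm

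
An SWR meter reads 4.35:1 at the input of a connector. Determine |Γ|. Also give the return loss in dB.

|Γ| ≈ 0.626; return loss ≈ 4.07 dB

|Γ| = (S − 1)/(S + 1) = (4.35 − 1)/(4.35 + 1) = 3.35/5.35
RL = −20·log₁₀|Γ| = −20·log₁₀(0.626)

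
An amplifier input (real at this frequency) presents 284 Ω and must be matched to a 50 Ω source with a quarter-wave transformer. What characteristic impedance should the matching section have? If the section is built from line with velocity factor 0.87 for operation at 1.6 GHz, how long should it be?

Z_qwt ≈ 119 Ω; length ≈ 4.08 cm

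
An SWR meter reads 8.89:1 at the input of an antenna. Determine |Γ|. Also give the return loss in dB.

|Γ| ≈ 0.798; return loss ≈ 1.96 dB

|Γ| = (S − 1)/(S + 1) = (8.89 − 1)/(8.89 + 1) = 7.89/9.89
RL = −20·log₁₀|Γ| = −20·log₁₀(0.798)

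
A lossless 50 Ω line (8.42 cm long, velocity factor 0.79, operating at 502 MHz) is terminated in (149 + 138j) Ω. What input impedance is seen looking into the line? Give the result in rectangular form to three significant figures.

Z_in ≈ 13.1 − j34.2 Ω

λ = v/f = 0.79·c / 502 MHz = 0.472 m
βl = 2π·l/λ = 2π × 0.178 = 64.2°
tan(βl) = tan(64.2°) = 2.07
Z_in = Z_0·(Z_L + jZ_0·tanβl)/(Z_0 + jZ_L·tanβl)
     = 50·(149 + j241)/(-236 + j308)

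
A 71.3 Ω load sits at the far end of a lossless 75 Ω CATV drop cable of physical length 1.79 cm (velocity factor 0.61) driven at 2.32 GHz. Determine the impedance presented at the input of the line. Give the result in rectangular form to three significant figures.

Z_in ≈ 78.7 + j1.14 Ω

λ = v/f = 0.61·c / 2.32 GHz = 0.0789 m
βl = 2π·l/λ = 2π × 0.227 = 81.7°
tan(βl) = tan(81.7°) = 6.85
Z_in = Z_0·(Z_L + jZ_0·tanβl)/(Z_0 + jZ_L·tanβl)
     = 75·(71.3 + j514)/(75 + j488)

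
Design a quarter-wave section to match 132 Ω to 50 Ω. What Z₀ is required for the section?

Z_qwt = √(Z_0·R_L) = √(50 × 132) = √6600

Z_qwt ≈ 81.2 Ω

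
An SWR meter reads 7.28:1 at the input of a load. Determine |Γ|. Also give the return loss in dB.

|Γ| ≈ 0.758; return loss ≈ 2.4 dB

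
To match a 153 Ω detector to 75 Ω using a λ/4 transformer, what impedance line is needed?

Z_qwt ≈ 107 Ω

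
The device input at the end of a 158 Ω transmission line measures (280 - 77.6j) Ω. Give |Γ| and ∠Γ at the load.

Γ = (Z_L − Z_0)/(Z_L + Z_0) = (122 − j77.6)/(438 − j77.6)
|Γ| = 145/445 = 0.325

Γ ≈ 0.325 ∠ -22.4°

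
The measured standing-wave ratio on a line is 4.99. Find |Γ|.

|Γ| ≈ 0.666

|Γ| = (S − 1)/(S + 1) = (4.99 − 1)/(4.99 + 1) = 3.99/5.99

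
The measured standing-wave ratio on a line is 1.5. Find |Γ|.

|Γ| = (S − 1)/(S + 1) = (1.5 − 1)/(1.5 + 1) = 0.5/2.5

|Γ| ≈ 0.2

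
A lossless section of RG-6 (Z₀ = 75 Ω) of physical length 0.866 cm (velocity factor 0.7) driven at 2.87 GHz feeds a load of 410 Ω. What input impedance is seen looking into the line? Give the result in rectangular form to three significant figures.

λ = v/f = 0.7·c / 2.87 GHz = 0.0732 m
βl = 2π·l/λ = 2π × 0.118 = 42.6°
tan(βl) = tan(42.6°) = 0.92
Z_in = Z_0·(Z_L + jZ_0·tanβl)/(Z_0 + jZ_L·tanβl)
     = 75·(410 + j69)/(75 + j377)

Z_in ≈ 28.8 − j75.8 Ω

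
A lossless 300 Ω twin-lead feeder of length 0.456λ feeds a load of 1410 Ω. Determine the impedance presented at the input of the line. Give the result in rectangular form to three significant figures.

βl = 2π × 0.456 = 164°
tan(βl) = tan(164°) = -0.284
Z_in = Z_0·(Z_L + jZ_0·tanβl)/(Z_0 + jZ_L·tanβl)
     = 300·(1410 − j85.1)/(300 − j400)

Z_in ≈ 548 + j646 Ω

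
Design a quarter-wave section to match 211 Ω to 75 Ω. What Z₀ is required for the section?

Z_qwt ≈ 126 Ω

Z_qwt = √(Z_0·R_L) = √(75 × 211) = √15820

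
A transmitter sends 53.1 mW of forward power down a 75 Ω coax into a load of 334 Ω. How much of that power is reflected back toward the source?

P_reflected ≈ 21.3 mW

Γ = (334 − 75)/(334 + 75) = 0.633
|Γ|² = 0.401
P_refl = |Γ|²·P_inc = 21.3 mW, P_del = (1 − |Γ|²)·P_inc = 31.8 mW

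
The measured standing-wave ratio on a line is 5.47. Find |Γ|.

|Γ| ≈ 0.691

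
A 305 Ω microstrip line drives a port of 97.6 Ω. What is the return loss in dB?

Γ = (97.6 − 305)/(97.6 + 305) = -0.515
RL = −20·log₁₀|Γ| = −20·log₁₀(0.515)

RL ≈ 5.76 dB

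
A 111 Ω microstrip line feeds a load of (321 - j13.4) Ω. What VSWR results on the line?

VSWR ≈ 2.9

Γ = (Z_L − Z_0)/(Z_L + Z_0) = (210 − j13.4)/(432 − j13.4)
|Γ| = 210/432 = 0.487
VSWR = (1 + |Γ|)/(1 − |Γ|) = 1.49/0.513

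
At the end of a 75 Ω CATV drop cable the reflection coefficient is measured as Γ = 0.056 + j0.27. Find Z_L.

Z_L = Z_0·(1 + Γ)/(1 − Γ) = 75·(1.06 + j0.27)/(0.944 − j0.27)

Z_L ≈ 71.9 + j42 Ω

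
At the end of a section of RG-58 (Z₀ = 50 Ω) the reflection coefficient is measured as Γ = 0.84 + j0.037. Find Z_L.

Z_L = Z_0·(1 + Γ)/(1 − Γ) = 50·(1.84 + j0.037)/(0.16 − j0.037)

Z_L ≈ 543 + j137 Ω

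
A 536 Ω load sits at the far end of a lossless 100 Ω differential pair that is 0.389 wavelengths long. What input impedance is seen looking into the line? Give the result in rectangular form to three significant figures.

βl = 2π × 0.389 = 140°
tan(βl) = tan(140°) = -0.838
Z_in = Z_0·(Z_L + jZ_0·tanβl)/(Z_0 + jZ_L·tanβl)
     = 100·(536 − j83.8)/(100 − j449)

Z_in ≈ 43.1 + j110 Ω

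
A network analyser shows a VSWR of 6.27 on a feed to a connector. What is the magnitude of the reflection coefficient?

|Γ| = (S − 1)/(S + 1) = (6.27 − 1)/(6.27 + 1) = 5.27/7.27

|Γ| ≈ 0.725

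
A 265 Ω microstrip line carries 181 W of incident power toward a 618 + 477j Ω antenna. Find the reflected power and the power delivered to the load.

P_reflected ≈ 63.3 W; P_delivered ≈ 118 W

|Γ| = |(353 + j477)/(883 + j477)| = 0.591
|Γ|² = 0.35
P_refl = |Γ|²·P_inc = 63.3 W, P_del = (1 − |Γ|²)·P_inc = 118 W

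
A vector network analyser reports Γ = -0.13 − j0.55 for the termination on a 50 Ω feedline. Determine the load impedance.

Z_L ≈ 21.5 − j34.8 Ω

Z_L = Z_0·(1 + Γ)/(1 − Γ) = 50·(0.87 − j0.55)/(1.13 + j0.55)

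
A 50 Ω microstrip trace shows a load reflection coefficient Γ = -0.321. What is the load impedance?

Z_L ≈ 25.7 Ω

Z_L = Z_0·(1 + Γ)/(1 − Γ) = 50·(0.679)/(1.32)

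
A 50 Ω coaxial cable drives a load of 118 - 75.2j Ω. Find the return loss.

Γ = (68 − j75.2)/(168 − j75.2), |Γ| = 0.551
RL = −20·log₁₀|Γ| = −20·log₁₀(0.551)

RL ≈ 5.18 dB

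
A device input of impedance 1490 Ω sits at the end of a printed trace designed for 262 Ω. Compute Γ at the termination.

Γ = (Z_L − Z_0)/(Z_L + Z_0) = (1490 − 262)/(1490 + 262) = 1228/1752

Γ = 0.701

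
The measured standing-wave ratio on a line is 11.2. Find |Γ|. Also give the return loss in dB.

|Γ| ≈ 0.836; return loss ≈ 1.56 dB

|Γ| = (S − 1)/(S + 1) = (11.2 − 1)/(11.2 + 1) = 10.2/12.2
RL = −20·log₁₀|Γ| = −20·log₁₀(0.836)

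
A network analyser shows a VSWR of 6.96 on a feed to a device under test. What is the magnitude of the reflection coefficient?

|Γ| ≈ 0.749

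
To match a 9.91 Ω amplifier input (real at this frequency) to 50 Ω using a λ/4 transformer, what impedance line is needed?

Z_qwt ≈ 22.3 Ω

Z_qwt = √(Z_0·R_L) = √(50 × 9.91) = √495.5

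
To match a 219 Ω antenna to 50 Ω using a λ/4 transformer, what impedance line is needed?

Z_qwt = √(Z_0·R_L) = √(50 × 219) = √10950

Z_qwt ≈ 105 Ω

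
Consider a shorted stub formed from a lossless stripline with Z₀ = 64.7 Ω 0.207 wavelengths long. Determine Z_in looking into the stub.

βl = 2π × 0.207 = 74.5°
tan(βl) = 3.61
For a shorted stub, Z_in = jZ_0·tan(βl)

Z_in ≈ +j234 Ω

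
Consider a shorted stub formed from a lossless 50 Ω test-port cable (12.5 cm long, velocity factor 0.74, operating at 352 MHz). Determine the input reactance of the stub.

X_in ≈ 148 Ω (inductive)

λ = v/f = 0.74·c / 352 MHz = 0.631 m
βl = 2π·l/λ = 2π × 0.198 = 71.4°
tan(βl) = 2.96
For a shorted stub, Z_in = jZ_0·tan(βl)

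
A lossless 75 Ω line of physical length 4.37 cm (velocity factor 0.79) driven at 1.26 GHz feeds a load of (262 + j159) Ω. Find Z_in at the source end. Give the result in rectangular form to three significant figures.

λ = v/f = 0.79·c / 1.26 GHz = 0.188 m
βl = 2π·l/λ = 2π × 0.232 = 83.6°
tan(βl) = tan(83.6°) = 8.97
Z_in = Z_0·(Z_L + jZ_0·tanβl)/(Z_0 + jZ_L·tanβl)
     = 75·(262 + j832)/(-1350 + j2350)

Z_in ≈ 16.3 − j17.8 Ω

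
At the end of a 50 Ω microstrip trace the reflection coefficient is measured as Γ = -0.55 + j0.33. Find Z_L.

Z_L = Z_0·(1 + Γ)/(1 − Γ) = 50·(0.45 + j0.33)/(1.55 − j0.33)

Z_L ≈ 11.7 + j13.1 Ω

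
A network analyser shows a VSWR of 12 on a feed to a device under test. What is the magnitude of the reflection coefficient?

|Γ| = (S − 1)/(S + 1) = (12 − 1)/(12 + 1) = 11/13

|Γ| ≈ 0.846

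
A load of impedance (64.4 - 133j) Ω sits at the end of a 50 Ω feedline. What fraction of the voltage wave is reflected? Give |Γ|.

|Γ| ≈ 0.763

Γ = (Z_L − Z_0)/(Z_L + Z_0) = (14.4 − j133)/(114.4 − j133)
|Γ| = 134/175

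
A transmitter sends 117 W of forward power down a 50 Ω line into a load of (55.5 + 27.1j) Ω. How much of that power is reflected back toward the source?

|Γ| = |(5.5 + j27.1)/(105.5 + j27.1)| = 0.254
|Γ|² = 0.0644
P_refl = |Γ|²·P_inc = 7.54 W, P_del = (1 − |Γ|²)·P_inc = 109 W

P_reflected ≈ 7.54 W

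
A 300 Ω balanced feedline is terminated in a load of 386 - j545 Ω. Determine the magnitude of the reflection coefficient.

|Γ| ≈ 0.63

Γ = (Z_L − Z_0)/(Z_L + Z_0) = (86 − j545)/(686 − j545)
|Γ| = 552/876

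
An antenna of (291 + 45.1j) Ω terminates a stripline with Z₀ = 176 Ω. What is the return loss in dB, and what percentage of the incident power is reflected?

Γ = (115 + j45.1)/(467 + j45.1), |Γ| = 0.263
RL = −20·log₁₀(0.263) = 11.6 dB
P_refl/P_inc = |Γ|² = 0.0693

RL ≈ 11.6 dB; 6.93% of incident power reflected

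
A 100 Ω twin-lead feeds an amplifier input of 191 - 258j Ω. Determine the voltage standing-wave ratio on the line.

Γ = (Z_L − Z_0)/(Z_L + Z_0) = (91 − j258)/(291 − j258)
|Γ| = 274/389 = 0.703
VSWR = (1 + |Γ|)/(1 − |Γ|) = 1.7/0.297

VSWR ≈ 5.74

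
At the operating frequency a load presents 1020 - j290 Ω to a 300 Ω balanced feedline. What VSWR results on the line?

Γ = (Z_L − Z_0)/(Z_L + Z_0) = (720 − j290)/(1320 − j290)
|Γ| = 776/1350 = 0.574
VSWR = (1 + |Γ|)/(1 − |Γ|) = 1.57/0.426

VSWR ≈ 3.7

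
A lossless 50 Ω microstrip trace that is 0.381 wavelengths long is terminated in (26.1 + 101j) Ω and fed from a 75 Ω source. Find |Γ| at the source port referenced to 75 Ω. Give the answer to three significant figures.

|Γ| ≈ 0.867

βl = 2π × 0.381 = 137°
tan(βl) = -0.927
Z_in = Z_0·(Z_L + jZ_0·tanβl)/(Z_0 + jZ_L·tanβl) = 5.72 + j20 Ω
Γ_s = (Z_in − Z_s)/(Z_in + Z_s) = (-69.3 + j20)/(80.7 + j20), |Γ_s| = 0.867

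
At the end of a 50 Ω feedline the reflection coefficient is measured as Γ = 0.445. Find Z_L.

Z_L ≈ 130 Ω

Z_L = Z_0·(1 + Γ)/(1 − Γ) = 50·(1.45)/(0.555)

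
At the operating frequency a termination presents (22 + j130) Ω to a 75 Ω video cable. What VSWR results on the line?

Γ = (Z_L − Z_0)/(Z_L + Z_0) = (-53 + j130)/(97 + j130)
|Γ| = 140/162 = 0.866
VSWR = (1 + |Γ|)/(1 − |Γ|) = 1.87/0.134

VSWR ≈ 13.9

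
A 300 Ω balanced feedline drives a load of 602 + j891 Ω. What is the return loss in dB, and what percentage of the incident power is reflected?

RL ≈ 2.59 dB; 55.1% of incident power reflected

Γ = (302 + j891)/(902 + j891), |Γ| = 0.742
RL = −20·log₁₀(0.742) = 2.59 dB
P_refl/P_inc = |Γ|² = 0.551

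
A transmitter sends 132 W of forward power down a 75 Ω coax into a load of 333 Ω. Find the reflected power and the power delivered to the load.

P_reflected ≈ 52.8 W; P_delivered ≈ 79.2 W

Γ = (333 − 75)/(333 + 75) = 0.632
|Γ|² = 0.4
P_refl = |Γ|²·P_inc = 52.8 W, P_del = (1 − |Γ|²)·P_inc = 79.2 W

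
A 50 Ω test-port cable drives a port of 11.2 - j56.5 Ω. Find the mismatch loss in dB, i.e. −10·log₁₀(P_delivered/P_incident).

mismatch loss ≈ 4.91 dB

Γ = (-38.8 − j56.5)/(61.2 − j56.5), |Γ| = 0.823
|Γ|² = 0.677, so P_del/P_inc = 1 − |Γ|² = 0.323
ML = −10·log₁₀(1 − |Γ|²)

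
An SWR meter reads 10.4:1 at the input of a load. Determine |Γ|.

|Γ| ≈ 0.825

|Γ| = (S − 1)/(S + 1) = (10.4 − 1)/(10.4 + 1) = 9.4/11.4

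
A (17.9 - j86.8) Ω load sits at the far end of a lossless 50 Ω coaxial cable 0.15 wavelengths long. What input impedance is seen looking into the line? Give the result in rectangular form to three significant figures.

βl = 2π × 0.15 = 54°
tan(βl) = tan(54°) = 1.38
Z_in = Z_0·(Z_L + jZ_0·tanβl)/(Z_0 + jZ_L·tanβl)
     = 50·(17.9 − j18)/(169 + j24.6)

Z_in ≈ 4.42 − j5.95 Ω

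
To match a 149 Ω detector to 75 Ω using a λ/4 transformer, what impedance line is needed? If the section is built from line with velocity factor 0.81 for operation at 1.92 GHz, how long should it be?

Z_qwt = √(Z_0·R_L) = √(75 × 149) = √11180
λ = 0.81·c/f = 0.127 m, so l = λ/4 = 0.0316 m

Z_qwt ≈ 106 Ω; length ≈ 3.16 cm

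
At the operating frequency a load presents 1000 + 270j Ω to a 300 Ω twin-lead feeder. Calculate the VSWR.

VSWR ≈ 3.6

Γ = (Z_L − Z_0)/(Z_L + Z_0) = (700 + j270)/(1300 + j270)
|Γ| = 750/1330 = 0.565
VSWR = (1 + |Γ|)/(1 − |Γ|) = 1.57/0.435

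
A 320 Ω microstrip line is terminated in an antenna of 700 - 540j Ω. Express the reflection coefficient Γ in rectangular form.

Γ = (Z_L − Z_0)/(Z_L + Z_0) = (380 − j540)/(1020 − j540)

Γ ≈ 0.51 − j0.259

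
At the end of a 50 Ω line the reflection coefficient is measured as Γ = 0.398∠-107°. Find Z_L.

Z_L = Z_0·(1 + Γ)/(1 − Γ) = 50·(0.884 − j0.381)/(1.12 + j0.381)

Z_L ≈ 30.2 − j27.4 Ω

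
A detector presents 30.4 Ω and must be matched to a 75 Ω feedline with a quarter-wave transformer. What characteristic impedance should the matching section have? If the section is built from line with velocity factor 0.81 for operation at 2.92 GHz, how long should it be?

Z_qwt ≈ 47.7 Ω; length ≈ 2.08 cm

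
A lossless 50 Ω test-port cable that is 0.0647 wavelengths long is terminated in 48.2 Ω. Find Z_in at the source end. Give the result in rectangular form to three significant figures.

Z_in ≈ 48.7 + j1.3 Ω

βl = 2π × 0.0647 = 23.3°
tan(βl) = tan(23.3°) = 0.431
Z_in = Z_0·(Z_L + jZ_0·tanβl)/(Z_0 + jZ_L·tanβl)
     = 50·(48.2 + j21.5)/(50 + j20.8)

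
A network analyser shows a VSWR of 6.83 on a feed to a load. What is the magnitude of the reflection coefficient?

|Γ| = (S − 1)/(S + 1) = (6.83 − 1)/(6.83 + 1) = 5.83/7.83

|Γ| ≈ 0.745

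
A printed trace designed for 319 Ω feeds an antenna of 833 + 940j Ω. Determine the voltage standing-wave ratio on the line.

VSWR ≈ 6.16

Γ = (Z_L − Z_0)/(Z_L + Z_0) = (514 + j940)/(1152 + j940)
|Γ| = 1070/1490 = 0.721
VSWR = (1 + |Γ|)/(1 − |Γ|) = 1.72/0.279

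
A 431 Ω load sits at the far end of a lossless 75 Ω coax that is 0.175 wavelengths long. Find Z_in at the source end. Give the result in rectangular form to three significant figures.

βl = 2π × 0.175 = 63°
tan(βl) = tan(63°) = 1.96
Z_in = Z_0·(Z_L + jZ_0·tanβl)/(Z_0 + jZ_L·tanβl)
     = 75·(431 + j147)/(75 + j846)

Z_in ≈ 16.3 − j36.8 Ω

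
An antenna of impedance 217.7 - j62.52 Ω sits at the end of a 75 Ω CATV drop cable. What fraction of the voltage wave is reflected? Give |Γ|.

|Γ| ≈ 0.521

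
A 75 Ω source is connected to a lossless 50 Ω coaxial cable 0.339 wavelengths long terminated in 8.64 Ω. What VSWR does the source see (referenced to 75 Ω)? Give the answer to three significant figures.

VSWR ≈ 5.24

βl = 2π × 0.339 = 122°
tan(βl) = -1.6
Z_in = Z_0·(Z_L + jZ_0·tanβl)/(Z_0 + jZ_L·tanβl) = 28.5 − j72 Ω
Γ_s = (Z_in − Z_s)/(Z_in + Z_s) = (-46.5 − j72)/(104 − j72), |Γ_s| = 0.68
VSWR = (1 + |Γ_s|)/(1 − |Γ_s|)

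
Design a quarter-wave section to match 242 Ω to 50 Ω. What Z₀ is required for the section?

Z_qwt ≈ 110 Ω

Z_qwt = √(Z_0·R_L) = √(50 × 242) = √12100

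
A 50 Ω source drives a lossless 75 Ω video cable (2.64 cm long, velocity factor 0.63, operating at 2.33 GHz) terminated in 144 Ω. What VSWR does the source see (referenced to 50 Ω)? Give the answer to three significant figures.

λ = v/f = 0.63·c / 2.33 GHz = 0.0811 m
βl = 2π·l/λ = 2π × 0.325 = 117°
tan(βl) = -1.95
Z_in = Z_0·(Z_L + jZ_0·tanβl)/(Z_0 + jZ_L·tanβl) = 46.1 + j26.2 Ω
Γ_s = (Z_in − Z_s)/(Z_in + Z_s) = (-3.94 + j26.2)/(96.1 + j26.2), |Γ_s| = 0.266
VSWR = (1 + |Γ_s|)/(1 − |Γ_s|)

VSWR ≈ 1.72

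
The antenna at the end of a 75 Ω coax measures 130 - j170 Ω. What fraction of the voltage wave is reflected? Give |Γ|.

|Γ| ≈ 0.671

Γ = (Z_L − Z_0)/(Z_L + Z_0) = (55 − j170)/(205 − j170)
|Γ| = 179/266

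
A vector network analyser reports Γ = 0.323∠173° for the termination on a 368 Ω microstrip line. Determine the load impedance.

Z_L ≈ 189 + j16.6 Ω

Z_L = Z_0·(1 + Γ)/(1 − Γ) = 368·(0.679 + j0.0394)/(1.32 − j0.0394)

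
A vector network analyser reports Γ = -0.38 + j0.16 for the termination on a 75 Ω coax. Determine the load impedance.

Z_L ≈ 32.3 + j12.4 Ω

Z_L = Z_0·(1 + Γ)/(1 − Γ) = 75·(0.62 + j0.16)/(1.38 − j0.16)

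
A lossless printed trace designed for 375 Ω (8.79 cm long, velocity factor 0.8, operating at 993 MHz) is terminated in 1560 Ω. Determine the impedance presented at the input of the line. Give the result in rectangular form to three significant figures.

λ = v/f = 0.8·c / 993 MHz = 0.242 m
βl = 2π·l/λ = 2π × 0.364 = 131°
tan(βl) = tan(131°) = -1.15
Z_in = Z_0·(Z_L + jZ_0·tanβl)/(Z_0 + jZ_L·tanβl)
     = 375·(1560 − j432)/(375 − j1800)

Z_in ≈ 151 + j294 Ω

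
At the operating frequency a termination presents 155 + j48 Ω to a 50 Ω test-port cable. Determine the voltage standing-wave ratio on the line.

Γ = (Z_L − Z_0)/(Z_L + Z_0) = (105 + j48)/(205 + j48)
|Γ| = 115/211 = 0.548
VSWR = (1 + |Γ|)/(1 − |Γ|) = 1.55/0.452

VSWR ≈ 3.43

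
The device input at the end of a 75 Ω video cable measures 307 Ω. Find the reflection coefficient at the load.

Γ = 0.607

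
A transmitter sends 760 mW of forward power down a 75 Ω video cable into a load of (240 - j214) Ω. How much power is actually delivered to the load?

P_delivered ≈ 377 mW

|Γ| = |(165 − j214)/(315 − j214)| = 0.71
|Γ|² = 0.504
P_refl = |Γ|²·P_inc = 383 mW, P_del = (1 − |Γ|²)·P_inc = 377 mW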